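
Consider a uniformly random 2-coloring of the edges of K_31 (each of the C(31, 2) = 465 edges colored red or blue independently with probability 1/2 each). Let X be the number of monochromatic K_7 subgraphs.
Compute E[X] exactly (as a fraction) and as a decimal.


Let X = Σ_S X_S over the C(31, 7) = 2629575 subsets S of size 7, where X_S = 1 if the K_7 on S is monochromatic.
For a fixed S, the K_7 on S has C(7, 2) = 21 edges. P[all 21 edges red] = (1/2)^21, and likewise for blue, so P[monochromatic] = 2·(1/2)^21 = 2^{1 − 21} = 1/1048576.
Summing: E[X] = C(31, 7) · 2^{1 − 21} = 2629575 · 1/1048576 = 2629575/1048576.
Numerically: E[X] ≈ 2.50776.

E[X] = C(31,7)·2^(1−C(7,2)) = 2629575/1048576 ≈ 2.50776.


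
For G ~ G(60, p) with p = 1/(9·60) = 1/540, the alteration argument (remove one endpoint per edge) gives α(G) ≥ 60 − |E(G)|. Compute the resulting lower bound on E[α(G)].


E[|E(G)|] = C(60, 2)·p = 1770 · (1/540) = 59/18.
E[α(G)] ≥ n − E[|E(G)|] = 60 − 59/18 = 1021/18.
Numerically: ≈ 56.72222.
(This is only a lower bound; the true E[α(G)] may be larger.)

E[α(G)] ≥ 1021/18 ≈ 56.72222.


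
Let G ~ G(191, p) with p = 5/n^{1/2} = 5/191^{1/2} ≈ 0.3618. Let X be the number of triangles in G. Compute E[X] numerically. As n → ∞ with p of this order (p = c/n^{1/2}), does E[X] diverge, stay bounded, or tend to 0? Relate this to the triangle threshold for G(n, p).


Number of potential triangles: C(191, 3) = 1143135.
Each occurs with probability p³ ≈ (0.3618)³ ≈ 4.735436e-02.
By linearity: E[X] = C(191, 3)·p³ ≈ 1143135 · 4.735436e-02 ≈ 54132.4252.
Since α = 1/2 < 1, p = c/n^{1/2} ≫ 1/n is above the triangle threshold p ~ 1/n. Asymptotically E[X] ~ (c³/6)·n^{3(1−α)} = (5³/6)·n^{1.5} → ∞; triangles are abundant w.h.p.

E[X] ≈ 54132.4252; in regime p = Θ(1/n^{1/2}) E[X] diverges (above the triangle threshold p ~ 1/n).


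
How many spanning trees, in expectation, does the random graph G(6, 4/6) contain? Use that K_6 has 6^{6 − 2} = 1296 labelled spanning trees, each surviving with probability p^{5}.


K_6 has 6^{6 − 2} = 1296 labelled spanning trees.
For each such spanning tree H, let X_H = 1 if all 5 edges of H are present in G. Then P[X_H = 1] = p^{5} = (2/3)^{5} = 32/243.
By linearity: E[X] = Σ_H E[X_H] = 1296 · p^{5} = 1296 · 32/243 = 512/3.
Numerically: E[X] ≈ 170.667.

E[X] = 1296 · (2/3)^{5} = 512/3 ≈ 170.667.


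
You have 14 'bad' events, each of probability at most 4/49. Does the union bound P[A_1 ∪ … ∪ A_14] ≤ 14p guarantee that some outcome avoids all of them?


Union bound: P[∪_{i=1}^{14} A_i] ≤ Σ_i P[A_i] ≤ 14·p = 14·(4/49) = 8/7.
Numerically: 8/7 ≈ 1.14286.
Is 8/7 < 1? NO.
Since the bound 8/7 is ≥ 1, the union bound is uninformative here; it does NOT by itself certify existence.

14·p = 8/7 ≈ 1.14286; existence NOT certified by the union bound.


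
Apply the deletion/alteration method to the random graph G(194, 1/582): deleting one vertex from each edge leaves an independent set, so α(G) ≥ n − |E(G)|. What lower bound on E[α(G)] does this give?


E[|E(G)|] = C(194, 2)·p = 18721 · (1/582) = 193/6.
E[α(G)] ≥ n − E[|E(G)|] = 194 − 193/6 = 971/6.
Numerically: ≈ 161.833.
(This is only a lower bound; the true E[α(G)] may be larger.)

E[α(G)] ≥ 971/6 ≈ 161.833.


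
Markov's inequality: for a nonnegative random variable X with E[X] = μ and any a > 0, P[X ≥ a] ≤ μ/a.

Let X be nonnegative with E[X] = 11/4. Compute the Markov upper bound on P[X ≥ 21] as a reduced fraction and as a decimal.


μ = E[X] = 11/4, a = 21.
Markov: P[X ≥ 21] ≤ μ/a = (11/4)/21 = 11/84.
Numerically: ≈ 0.130952.
(Since a = 21 > μ = 2.750000, the bound 11/84 is < 1 and informative.)

P[X ≥ 21] ≤ 11/84 ≈ 0.130952.


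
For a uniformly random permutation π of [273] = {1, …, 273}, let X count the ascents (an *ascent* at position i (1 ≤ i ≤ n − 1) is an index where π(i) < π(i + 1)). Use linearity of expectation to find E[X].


Write X = Σ X_I over i = 1, …, 272, with X_I the indicator of one ascent.
There are 272 indicators.
For each fixed i, the pair (π(i), π(i+1)) is a uniformly random ordered pair of distinct values from {1, …, 273}; by symmetry P[π(i) < π(i+1)] = 1/2.
By linearity: E[X] = 272 · (1/2) = (273 − 1) · (1/2) = 136 ≈ 136.000000.

E[X] = 136 = 136.000000.


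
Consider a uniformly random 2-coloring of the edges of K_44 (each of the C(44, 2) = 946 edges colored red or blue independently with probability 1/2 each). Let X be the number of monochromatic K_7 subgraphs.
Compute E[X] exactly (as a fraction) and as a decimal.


Let X = Σ_S X_S over the C(44, 7) = 38320568 subsets S of size 7, where X_S = 1 if the K_7 on S is monochromatic.
For a fixed S, the K_7 on S has C(7, 2) = 21 edges. P[all 21 edges red] = (1/2)^21, and likewise for blue, so P[monochromatic] = 2·(1/2)^21 = 2^{1 − 21} = 1/1048576.
By linearity of expectation: E[X] = C(44, 7) · 2^{1 − 21} = 38320568 · 1/1048576 = 4790071/131072.
Numerically: E[X] ≈ 36.545341.

E[X] = C(44,7)·2^(1−C(7,2)) = 4790071/131072 ≈ 36.545341.


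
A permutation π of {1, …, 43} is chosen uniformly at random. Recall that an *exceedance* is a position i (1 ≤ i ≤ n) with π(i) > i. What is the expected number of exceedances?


Write X = Σ_{i=1}^{43} X_i, where X_i = 1_{π(i) > i}.
For each fixed i, π(i) is uniform over {1, …, 43} (marginal of a uniform permutation), so P[π(i) > i] = (n − i)/n. Summing: Σ_{i=1}^{43} (n − i)/n = (0 + 1 + … + 42)/43 = 43(43 − 1)/(2·43) = (43 − 1)/2.
Hence E[X] = Σ_{i=1}^{43} (43 − i)/43 = 21 ≈ 21.000.

E[X] = 21 = 21.000.


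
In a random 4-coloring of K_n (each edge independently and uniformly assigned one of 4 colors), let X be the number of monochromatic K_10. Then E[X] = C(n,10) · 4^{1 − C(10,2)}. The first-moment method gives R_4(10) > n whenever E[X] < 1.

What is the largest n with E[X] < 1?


We need C(n, 10) · 4^{1 − 45} < 1, i.e. C(n, 10) < 4^{45 − 1} = 309485009821345068724781056.
Check values of n near the boundary:
  n = 2022: C(2022, 10) = 307870445231474093395937796; 307870445231474093395937796 < 309485009821345068724781056? YES
  n = 2023: C(2023, 10) = 309399856285778485315440716; 309399856285778485315440716 < 309485009821345068724781056? YES
  n = 2024: C(2024, 10) = 310936101848269937576192656; 310936101848269937576192656 < 309485009821345068724781056? NO
  n = 2025: C(2025, 10) = 312479209053472269772600560; 312479209053472269772600560 < 309485009821345068724781056? NO
The largest n with C(n, 10) < 309485009821345068724781056 is n = 2023 (where E[X] = 77349964071444621328860179/77371252455336267181195264 ≈ 1.000). Hence R_4(10) > 2023, i.e. R_4(10) ≥ 2024.

Largest n = 2023; hence R_4(10) > 2023.


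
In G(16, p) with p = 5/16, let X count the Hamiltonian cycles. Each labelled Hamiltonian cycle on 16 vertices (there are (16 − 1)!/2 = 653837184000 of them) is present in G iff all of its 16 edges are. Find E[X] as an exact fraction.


K_16 has (16 − 1)!/2 = 653837184000 labelled Hamiltonian cycles.
For each such Hamiltonian cycle H, let X_H = 1 if all 16 edges of H are present in G. Then P[X_H = 1] = p^{16} = (5/16)^{16} = 152587890625/18446744073709551616.
By linearity of expectation: E[X] = Σ_H E[X_H] = 653837184000 · p^{16} = 653837184000 · 152587890625/18446744073709551616 = 97429332733154296875/18014398509481984.
Numerically: E[X] ≈ 5408.

E[X] = 653837184000 · (5/16)^{16} = 97429332733154296875/18014398509481984 ≈ 5408.


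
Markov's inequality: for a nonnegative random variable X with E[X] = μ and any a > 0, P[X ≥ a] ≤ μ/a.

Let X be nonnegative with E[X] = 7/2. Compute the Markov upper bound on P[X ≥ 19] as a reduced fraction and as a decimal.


μ = E[X] = 7/2, a = 19.
Markov: P[X ≥ 19] ≤ μ/a = (7/2)/19 = 7/38.
Numerically: ≈ 0.184.
(Since a = 19 > μ = 3.500, the bound 7/38 is < 1 and informative.)

P[X ≥ 19] ≤ 7/38 ≈ 0.184.


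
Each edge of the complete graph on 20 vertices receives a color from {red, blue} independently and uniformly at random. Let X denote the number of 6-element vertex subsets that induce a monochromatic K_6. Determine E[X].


Let X = Σ_S X_S over the C(20, 6) = 38760 subsets S of size 6, where X_S = 1 if the K_6 on S is monochromatic.
For a fixed S, the K_6 on S has C(6, 2) = 15 edges. P[all 15 edges red] = (1/2)^15, and likewise for blue, so P[monochromatic] = 2·(1/2)^15 = 2^{1 − 15} = 1/16384.
By linearity: E[X] = C(20, 6) · 2^{1 − 15} = 38760 · 1/16384 = 4845/2048.
Numerically: E[X] ≈ 2.366.

E[X] = C(20,6)·2^(1−C(6,2)) = 4845/2048 ≈ 2.366.


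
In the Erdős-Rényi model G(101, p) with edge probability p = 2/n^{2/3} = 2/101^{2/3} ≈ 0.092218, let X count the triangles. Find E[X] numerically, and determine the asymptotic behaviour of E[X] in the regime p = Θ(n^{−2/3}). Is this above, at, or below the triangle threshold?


Number of potential triangles: C(101, 3) = 166650.
Each occurs with probability p³ ≈ (0.092218)³ ≈ 7.84236840e-04.
By linearity: E[X] = C(101, 3)·p³ ≈ 166650 · 7.84236840e-04 ≈ 130.693069.
Since α = 2/3 < 1, p = c/n^{2/3} ≫ 1/n is above the triangle threshold p ~ 1/n. Asymptotically E[X] ~ (c³/6)·n^{3(1−α)} = (2³/6)·n^{1} → ∞; triangles are abundant w.h.p.

E[X] ≈ 130.693069; in regime p = Θ(1/n^{2/3}) E[X] diverges (above the triangle threshold p ~ 1/n).


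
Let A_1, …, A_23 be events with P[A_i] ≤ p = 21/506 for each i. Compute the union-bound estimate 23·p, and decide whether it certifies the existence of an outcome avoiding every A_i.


Union bound: P[∪_{i=1}^{23} A_i] ≤ Σ_i P[A_i] ≤ 23·p = 23·(21/506) = 21/22.
Numerically: 21/22 ≈ 0.95455.
Is 21/22 < 1? YES.
Since P[∪ A_i] ≤ 21/22 < 1, the complement has P[∩ A_i^c] ≥ 1 − 21/22 = 1/22 > 0, so some outcome avoids every A_i.

23·p = 21/22 ≈ 0.95455; existence CERTIFIED by the union bound.


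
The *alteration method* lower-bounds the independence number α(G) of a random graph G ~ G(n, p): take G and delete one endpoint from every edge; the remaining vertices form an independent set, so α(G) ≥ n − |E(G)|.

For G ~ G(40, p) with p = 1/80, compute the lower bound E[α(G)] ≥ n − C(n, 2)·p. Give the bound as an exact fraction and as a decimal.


E[|E(G)|] = C(40, 2)·p = 780 · (1/80) = 39/4.
E[α(G)] ≥ n − E[|E(G)|] = 40 − 39/4 = 121/4.
Numerically: ≈ 30.2500.
(This is only a lower bound; the true E[α(G)] may be larger.)

E[α(G)] ≥ 121/4 ≈ 30.2500.


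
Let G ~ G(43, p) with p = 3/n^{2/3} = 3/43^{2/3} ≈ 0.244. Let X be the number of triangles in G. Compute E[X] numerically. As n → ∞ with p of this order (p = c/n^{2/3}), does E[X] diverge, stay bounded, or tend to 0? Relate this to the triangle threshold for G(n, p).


Number of potential triangles: C(43, 3) = 12341.
Each occurs with probability p³ ≈ (0.244)³ ≈ 1.46025e-02.
By linearity: E[X] = C(43, 3)·p³ ≈ 12341 · 1.46025e-02 ≈ 180.209.
Since α = 2/3 < 1, p = c/n^{2/3} ≫ 1/n is above the triangle threshold p ~ 1/n. Asymptotically E[X] ~ (c³/6)·n^{3(1−α)} = (3³/6)·n^{1} → ∞; triangles are abundant w.h.p.

E[X] ≈ 180.209; in regime p = Θ(1/n^{2/3}) E[X] diverges (above the triangle threshold p ~ 1/n).


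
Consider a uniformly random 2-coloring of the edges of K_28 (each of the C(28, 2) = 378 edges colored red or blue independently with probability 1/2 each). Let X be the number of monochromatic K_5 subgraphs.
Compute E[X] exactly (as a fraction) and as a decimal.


Let X = Σ_S X_S over the C(28, 5) = 98280 subsets S of size 5, where X_S = 1 if the K_5 on S is monochromatic.
For a fixed S, the K_5 on S has C(5, 2) = 10 edges. P[all 10 edges red] = (1/2)^10, and likewise for blue, so P[monochromatic] = 2·(1/2)^10 = 2^{1 − 10} = 1/512.
Summing: E[X] = C(28, 5) · 2^{1 − 10} = 98280 · 1/512 = 12285/64.
Numerically: E[X] ≈ 191.9531.

E[X] = C(28,5)·2^(1−C(5,2)) = 12285/64 ≈ 191.9531.


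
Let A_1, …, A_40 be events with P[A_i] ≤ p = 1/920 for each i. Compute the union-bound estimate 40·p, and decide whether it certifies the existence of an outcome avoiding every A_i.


Union bound: P[∪_{i=1}^{40} A_i] ≤ Σ_i P[A_i] ≤ 40·p = 40·(1/920) = 1/23.
Numerically: 1/23 ≈ 0.043.
Is 1/23 < 1? YES.
Since P[∪ A_i] ≤ 1/23 < 1, the complement has P[∩ A_i^c] ≥ 1 − 1/23 = 22/23 > 0, so some outcome avoids every A_i.

40·p = 1/23 ≈ 0.043; existence CERTIFIED by the union bound.


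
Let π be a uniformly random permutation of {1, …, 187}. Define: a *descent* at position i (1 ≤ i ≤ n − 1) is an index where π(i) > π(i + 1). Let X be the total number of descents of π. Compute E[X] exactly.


Write X = Σ X_I over i = 1, …, 186, with X_I the indicator of one descent.
There are 186 indicators.
For each fixed i, the pair (π(i), π(i+1)) is a uniformly random ordered pair of distinct values from {1, …, 187}; by symmetry P[π(i) > π(i+1)] = 1/2.
By linearity: E[X] = 186 · (1/2) = (187 − 1) · (1/2) = 93 ≈ 93.0000.

E[X] = 93 = 93.0000.


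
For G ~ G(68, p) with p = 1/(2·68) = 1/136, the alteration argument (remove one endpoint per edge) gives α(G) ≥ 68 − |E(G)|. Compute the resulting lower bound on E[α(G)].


E[|E(G)|] = C(68, 2)·p = 2278 · (1/136) = 67/4.
E[α(G)] ≥ n − E[|E(G)|] = 68 − 67/4 = 205/4.
Numerically: ≈ 51.25000.
(This is only a lower bound; the true E[α(G)] may be larger.)

E[α(G)] ≥ 205/4 ≈ 51.25000.


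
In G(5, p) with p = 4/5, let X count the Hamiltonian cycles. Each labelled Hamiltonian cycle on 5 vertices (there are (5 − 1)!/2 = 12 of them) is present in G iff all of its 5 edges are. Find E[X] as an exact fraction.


K_5 has (5 − 1)!/2 = 12 labelled Hamiltonian cycles.
For each such Hamiltonian cycle H, let X_H = 1 if all 5 edges of H are present in G. Then P[X_H = 1] = p^{5} = (4/5)^{5} = 1024/3125.
Summing the indicators: E[X] = Σ_H E[X_H] = 12 · p^{5} = 12 · 1024/3125 = 12288/3125.
Numerically: E[X] ≈ 3.93216.

E[X] = 12 · (4/5)^{5} = 12288/3125 ≈ 3.93216.


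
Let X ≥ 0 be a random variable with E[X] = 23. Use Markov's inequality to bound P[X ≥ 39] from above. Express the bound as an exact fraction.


μ = E[X] = 23, a = 39.
Markov: P[X ≥ 39] ≤ μ/a = (23)/39 = 23/39.
Numerically: ≈ 0.589744.
(Since a = 39 > μ = 23.000000, the bound 23/39 is < 1 and informative.)

P[X ≥ 39] ≤ 23/39 ≈ 0.589744.


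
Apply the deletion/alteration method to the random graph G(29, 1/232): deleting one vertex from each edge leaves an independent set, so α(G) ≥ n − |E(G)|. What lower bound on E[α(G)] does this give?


E[|E(G)|] = C(29, 2)·p = 406 · (1/232) = 7/4.
E[α(G)] ≥ n − E[|E(G)|] = 29 − 7/4 = 109/4.
Numerically: ≈ 27.250.
(This is only a lower bound; the true E[α(G)] may be larger.)

E[α(G)] ≥ 109/4 ≈ 27.250.


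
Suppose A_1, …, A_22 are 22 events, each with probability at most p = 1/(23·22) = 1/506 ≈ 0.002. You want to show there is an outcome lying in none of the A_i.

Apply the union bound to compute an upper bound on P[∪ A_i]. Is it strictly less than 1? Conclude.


Union bound: P[∪_{i=1}^{22} A_i] ≤ Σ_i P[A_i] ≤ 22·p = 22·(1/506) = 1/23.
Numerically: 1/23 ≈ 0.043.
Is 1/23 < 1? YES.
Since P[∪ A_i] ≤ 1/23 < 1, the complement has P[∩ A_i^c] ≥ 1 − 1/23 = 22/23 > 0, so some outcome avoids every A_i.

22·p = 1/23 ≈ 0.043; existence CERTIFIED by the union bound.


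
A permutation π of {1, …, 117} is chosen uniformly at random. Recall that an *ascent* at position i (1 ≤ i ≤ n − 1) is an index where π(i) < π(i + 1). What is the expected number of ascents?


Write X = Σ X_I over i = 1, …, 116, with X_I the indicator of one ascent.
There are 116 indicators.
For each fixed i, the pair (π(i), π(i+1)) is a uniformly random ordered pair of distinct values from {1, …, 117}; by symmetry P[π(i) < π(i+1)] = 1/2.
By linearity: E[X] = 116 · (1/2) = (117 − 1) · (1/2) = 58 ≈ 58.0000.

E[X] = 58 = 58.0000.


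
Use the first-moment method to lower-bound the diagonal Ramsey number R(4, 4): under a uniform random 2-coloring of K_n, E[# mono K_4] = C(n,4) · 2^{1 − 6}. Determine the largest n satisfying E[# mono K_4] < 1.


We need C(n, 4) · 2^{1 − 6} < 1, i.e. C(n, 4) < 2^{6 − 1} = 32.
Check values of n near the boundary:
  n = 4: C(4, 4) = 1; 1 < 32? YES
  n = 5: C(5, 4) = 5; 5 < 32? YES
  n = 6: C(6, 4) = 15; 15 < 32? YES
  n = 7: C(7, 4) = 35; 35 < 32? NO
  n = 8: C(8, 4) = 70; 70 < 32? NO
The largest n with C(n, 4) < 32 is n = 6 (where E[X] = 15/32 ≈ 0.468750). Hence R(4, 4) > 6, i.e. R(4, 4) ≥ 7.

Largest n = 6; hence R(4, 4) > 6.


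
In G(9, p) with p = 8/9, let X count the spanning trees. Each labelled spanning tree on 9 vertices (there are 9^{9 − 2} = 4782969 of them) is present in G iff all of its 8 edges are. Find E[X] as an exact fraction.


K_9 has 9^{9 − 2} = 4782969 labelled spanning trees.
For each such spanning tree H, let X_H = 1 if all 8 edges of H are present in G. Then P[X_H = 1] = p^{8} = (8/9)^{8} = 16777216/43046721.
By linearity of expectation: E[X] = Σ_H E[X_H] = 4782969 · p^{8} = 4782969 · 16777216/43046721 = 16777216/9.
Numerically: E[X] ≈ 1.864e+06.

E[X] = 4782969 · (8/9)^{8} = 16777216/9 ≈ 1.864e+06.


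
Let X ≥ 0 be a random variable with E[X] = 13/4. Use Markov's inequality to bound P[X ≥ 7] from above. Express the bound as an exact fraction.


μ = E[X] = 13/4, a = 7.
Markov: P[X ≥ 7] ≤ μ/a = (13/4)/7 = 13/28.
Numerically: ≈ 0.464286.
(Since a = 7 > μ = 3.250000, the bound 13/28 is < 1 and informative.)

P[X ≥ 7] ≤ 13/28 ≈ 0.464286.


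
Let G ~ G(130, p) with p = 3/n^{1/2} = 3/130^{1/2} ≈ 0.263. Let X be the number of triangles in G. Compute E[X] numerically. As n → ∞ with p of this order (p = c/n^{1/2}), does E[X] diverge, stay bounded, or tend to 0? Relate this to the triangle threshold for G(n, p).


Number of potential triangles: C(130, 3) = 357760.
Each occurs with probability p³ ≈ (0.263)³ ≈ 1.82158e-02.
By linearity: E[X] = C(130, 3)·p³ ≈ 357760 · 1.82158e-02 ≈ 6516.892.
Since α = 1/2 < 1, p = c/n^{1/2} ≫ 1/n is above the triangle threshold p ~ 1/n. Asymptotically E[X] ~ (c³/6)·n^{3(1−α)} = (3³/6)·n^{1.5} → ∞; triangles are abundant w.h.p.

E[X] ≈ 6516.892; in regime p = Θ(1/n^{1/2}) E[X] diverges (above the triangle threshold p ~ 1/n).


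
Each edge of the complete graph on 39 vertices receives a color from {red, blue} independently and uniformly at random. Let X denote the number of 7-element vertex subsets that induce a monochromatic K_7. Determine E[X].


Let X = Σ_S X_S over the C(39, 7) = 15380937 subsets S of size 7, where X_S = 1 if the K_7 on S is monochromatic.
For a fixed S, the K_7 on S has C(7, 2) = 21 edges. P[all 21 edges red] = (1/2)^21, and likewise for blue, so P[monochromatic] = 2·(1/2)^21 = 2^{1 − 21} = 1/1048576.
Summing: E[X] = C(39, 7) · 2^{1 − 21} = 15380937 · 1/1048576 = 15380937/1048576.
Numerically: E[X] ≈ 14.668.

E[X] = C(39,7)·2^(1−C(7,2)) = 15380937/1048576 ≈ 14.668.


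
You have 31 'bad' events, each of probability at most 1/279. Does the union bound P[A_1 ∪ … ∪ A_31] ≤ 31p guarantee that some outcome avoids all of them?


Union bound: P[∪_{i=1}^{31} A_i] ≤ Σ_i P[A_i] ≤ 31·p = 31·(1/279) = 1/9.
Numerically: 1/9 ≈ 0.1111111.
Is 1/9 < 1? YES.
Since P[∪ A_i] ≤ 1/9 < 1, the complement has P[∩ A_i^c] ≥ 1 − 1/9 = 8/9 > 0, so some outcome avoids every A_i.

31·p = 1/9 ≈ 0.1111111; existence CERTIFIED by the union bound.


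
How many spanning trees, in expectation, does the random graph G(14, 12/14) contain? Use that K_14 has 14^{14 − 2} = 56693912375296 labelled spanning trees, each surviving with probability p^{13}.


K_14 has 14^{14 − 2} = 56693912375296 labelled spanning trees.
For each such spanning tree H, let X_H = 1 if all 13 edges of H are present in G. Then P[X_H = 1] = p^{13} = (6/7)^{13} = 13060694016/96889010407.
Summing the indicators: E[X] = Σ_H E[X_H] = 56693912375296 · p^{13} = 56693912375296 · 13060694016/96889010407 = 53496602689536/7.
Numerically: E[X] ≈ 7.642e+12.

E[X] = 56693912375296 · (6/7)^{13} = 53496602689536/7 ≈ 7.642e+12.


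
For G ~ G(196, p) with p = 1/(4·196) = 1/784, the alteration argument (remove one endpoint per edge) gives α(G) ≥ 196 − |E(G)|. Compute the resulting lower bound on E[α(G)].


E[|E(G)|] = C(196, 2)·p = 19110 · (1/784) = 195/8.
E[α(G)] ≥ n − E[|E(G)|] = 196 − 195/8 = 1373/8.
Numerically: ≈ 171.625.
(This is only a lower bound; the true E[α(G)] may be larger.)

E[α(G)] ≥ 1373/8 ≈ 171.625.


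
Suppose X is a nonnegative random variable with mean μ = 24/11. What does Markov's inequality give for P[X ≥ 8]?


μ = E[X] = 24/11, a = 8.
Markov: P[X ≥ 8] ≤ μ/a = (24/11)/8 = 3/11.
Numerically: ≈ 0.2727.
(Since a = 8 > μ = 2.1818, the bound 3/11 is < 1 and informative.)

P[X ≥ 8] ≤ 3/11 ≈ 0.2727.


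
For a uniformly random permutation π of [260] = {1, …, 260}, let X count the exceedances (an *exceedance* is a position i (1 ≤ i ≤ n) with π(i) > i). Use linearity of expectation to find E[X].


Write X = Σ_{i=1}^{260} X_i, where X_i = 1_{π(i) > i}.
For each fixed i, π(i) is uniform over {1, …, 260} (marginal of a uniform permutation), so P[π(i) > i] = (n − i)/n. Summing: Σ_{i=1}^{260} (n − i)/n = (0 + 1 + … + 259)/260 = 260(260 − 1)/(2·260) = (260 − 1)/2.
Hence E[X] = Σ_{i=1}^{260} (260 − i)/260 = 259/2 ≈ 129.500.

E[X] = 259/2 = 129.500.


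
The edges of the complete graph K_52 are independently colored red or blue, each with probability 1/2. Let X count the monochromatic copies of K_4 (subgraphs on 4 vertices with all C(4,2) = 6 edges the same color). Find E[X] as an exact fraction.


Let X = Σ_S X_S over the C(52, 4) = 270725 subsets S of size 4, where X_S = 1 if the K_4 on S is monochromatic.
For a fixed S, the K_4 on S has C(4, 2) = 6 edges. P[all 6 edges red] = (1/2)^6, and likewise for blue, so P[monochromatic] = 2·(1/2)^6 = 2^{1 − 6} = 1/32.
By linearity: E[X] = C(52, 4) · 2^{1 − 6} = 270725 · 1/32 = 270725/32.
Numerically: E[X] ≈ 8460.15625.

E[X] = C(52,4)·2^(1−C(4,2)) = 270725/32 ≈ 8460.15625.


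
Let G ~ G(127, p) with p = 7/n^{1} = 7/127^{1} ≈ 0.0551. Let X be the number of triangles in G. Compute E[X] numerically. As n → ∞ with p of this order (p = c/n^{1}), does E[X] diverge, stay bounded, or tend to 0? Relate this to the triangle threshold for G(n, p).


Number of potential triangles: C(127, 3) = 333375.
Each occurs with probability p³ ≈ (0.0551)³ ≈ 1.67449e-04.
By linearity: E[X] = C(127, 3)·p³ ≈ 333375 · 1.67449e-04 ≈ 55.823.
Here α = 1, so p = 7/n is exactly at the triangle threshold p ~ 1/n. Asymptotically E[X] → c³/6 = 7³/6 = 343/6 ≈ 57.167, a bounded constant. In this regime the triangle count is asymptotically Poisson(c³/6).

E[X] ≈ 55.823; in regime p = Θ(1/n^{1}) E[X] stays bounded (at the triangle threshold p ~ 1/n).


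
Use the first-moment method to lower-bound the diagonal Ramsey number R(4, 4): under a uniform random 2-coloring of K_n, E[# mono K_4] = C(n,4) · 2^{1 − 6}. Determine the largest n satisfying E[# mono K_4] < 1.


We need C(n, 4) · 2^{1 − 6} < 1, i.e. C(n, 4) < 2^{6 − 1} = 32.
Check values of n near the boundary:
  n = 4: C(4, 4) = 1; 1 < 32? YES
  n = 5: C(5, 4) = 5; 5 < 32? YES
  n = 6: C(6, 4) = 15; 15 < 32? YES
  n = 7: C(7, 4) = 35; 35 < 32? NO
  n = 8: C(8, 4) = 70; 70 < 32? NO
  n = 9: C(9, 4) = 126; 126 < 32? NO
The largest n with C(n, 4) < 32 is n = 6 (where E[X] = 15/32 ≈ 0.469). Hence R(4, 4) > 6, i.e. R(4, 4) ≥ 7.

Largest n = 6; hence R(4, 4) > 6.


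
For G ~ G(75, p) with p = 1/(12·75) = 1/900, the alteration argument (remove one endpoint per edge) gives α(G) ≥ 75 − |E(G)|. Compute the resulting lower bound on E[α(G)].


E[|E(G)|] = C(75, 2)·p = 2775 · (1/900) = 37/12.
E[α(G)] ≥ n − E[|E(G)|] = 75 − 37/12 = 863/12.
Numerically: ≈ 71.917.
(This is only a lower bound; the true E[α(G)] may be larger.)

E[α(G)] ≥ 863/12 ≈ 71.917.


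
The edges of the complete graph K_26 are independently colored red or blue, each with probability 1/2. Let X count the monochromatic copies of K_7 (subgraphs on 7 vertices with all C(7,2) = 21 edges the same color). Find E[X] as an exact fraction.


Let X = Σ_S X_S over the C(26, 7) = 657800 subsets S of size 7, where X_S = 1 if the K_7 on S is monochromatic.
For a fixed S, the K_7 on S has C(7, 2) = 21 edges. P[all 21 edges red] = (1/2)^21, and likewise for blue, so P[monochromatic] = 2·(1/2)^21 = 2^{1 − 21} = 1/1048576.
By linearity of expectation: E[X] = C(26, 7) · 2^{1 − 21} = 657800 · 1/1048576 = 82225/131072.
Numerically: E[X] ≈ 0.627.

E[X] = C(26,7)·2^(1−C(7,2)) = 82225/131072 ≈ 0.627.


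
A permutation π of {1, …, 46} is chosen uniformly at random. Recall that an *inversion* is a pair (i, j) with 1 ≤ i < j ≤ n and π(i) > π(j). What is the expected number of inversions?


Write X = Σ X_I over the C(46, 2) = 1035 pairs i < j, with X_I the indicator of one inversion.
There are 1035 indicators.
For each fixed pair i < j, the values π(i) and π(j) are two distinct elements of {1, …, 46} in uniformly random order; by symmetry P[π(i) > π(j)] = 1/2.
By linearity: E[X] = 1035 · (1/2) = C(46, 2) · (1/2) = 1035/2 = 1035/2 ≈ 517.500000.

E[X] = 1035/2 = 517.500000.


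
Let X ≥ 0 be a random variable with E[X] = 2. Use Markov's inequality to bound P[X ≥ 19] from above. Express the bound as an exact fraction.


μ = E[X] = 2, a = 19.
Markov: P[X ≥ 19] ≤ μ/a = (2)/19 = 2/19.
Numerically: ≈ 0.1053.
(Since a = 19 > μ = 2.0000, the bound 2/19 is < 1 and informative.)

P[X ≥ 19] ≤ 2/19 ≈ 0.1053.


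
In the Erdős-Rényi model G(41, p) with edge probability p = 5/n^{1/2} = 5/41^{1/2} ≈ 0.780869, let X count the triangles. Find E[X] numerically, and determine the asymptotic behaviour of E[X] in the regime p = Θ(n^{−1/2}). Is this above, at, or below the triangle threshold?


Number of potential triangles: C(41, 3) = 10660.
Each occurs with probability p³ ≈ (0.780869)³ ≈ 4.76139518e-01.
By linearity: E[X] = C(41, 3)·p³ ≈ 10660 · 4.76139518e-01 ≈ 5075.647261.
Since α = 1/2 < 1, p = c/n^{1/2} ≫ 1/n is above the triangle threshold p ~ 1/n. Asymptotically E[X] ~ (c³/6)·n^{3(1−α)} = (5³/6)·n^{1.5} → ∞; triangles are abundant w.h.p.

E[X] ≈ 5075.647261; in regime p = Θ(1/n^{1/2}) E[X] diverges (above the triangle threshold p ~ 1/n).


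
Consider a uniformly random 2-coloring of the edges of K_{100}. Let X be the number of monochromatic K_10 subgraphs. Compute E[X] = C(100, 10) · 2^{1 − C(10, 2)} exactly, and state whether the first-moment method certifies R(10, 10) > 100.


E[X] = C(100, 10) · 2^{1 − 45} = 17310309456440 · 2^{−44} = 17310309456440/17592186044416.
As a reduced fraction: E[X] = 2163788682055/2199023255552 ≈ 0.9839772.
Is E[X] < 1? YES.
Since E[X] < 1, there exists a 2-coloring of K_{100} with no monochromatic K_10; hence R(10, 10) > 100.

E[X] = 2163788682055/2199023255552 ≈ 0.9839772; E[X] < 1, so R(10, 10) > 100.


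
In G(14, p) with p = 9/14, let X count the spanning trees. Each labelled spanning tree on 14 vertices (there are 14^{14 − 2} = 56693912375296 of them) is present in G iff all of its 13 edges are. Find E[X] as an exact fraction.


K_14 has 14^{14 − 2} = 56693912375296 labelled spanning trees.
For each such spanning tree H, let X_H = 1 if all 13 edges of H are present in G. Then P[X_H = 1] = p^{13} = (9/14)^{13} = 2541865828329/793714773254144.
Summing the indicators: E[X] = Σ_H E[X_H] = 56693912375296 · p^{13} = 56693912375296 · 2541865828329/793714773254144 = 2541865828329/14.
Numerically: E[X] ≈ 1.8156e+11.

E[X] = 56693912375296 · (9/14)^{13} = 2541865828329/14 ≈ 1.8156e+11.


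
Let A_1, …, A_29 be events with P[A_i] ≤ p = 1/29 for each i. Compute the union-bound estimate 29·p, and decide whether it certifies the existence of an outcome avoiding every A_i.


Union bound: P[∪_{i=1}^{29} A_i] ≤ Σ_i P[A_i] ≤ 29·p = 29·(1/29) = 1.
Numerically: 1 ≈ 1.000.
Is 1 < 1? NO.
Since the bound 1 is ≥ 1, the union bound is uninformative here; it does NOT by itself certify existence.

29·p = 1 ≈ 1.000; existence NOT certified by the union bound.


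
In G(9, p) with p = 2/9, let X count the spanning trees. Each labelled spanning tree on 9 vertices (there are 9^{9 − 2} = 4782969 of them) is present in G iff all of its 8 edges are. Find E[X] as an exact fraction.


K_9 has 9^{9 − 2} = 4782969 labelled spanning trees.
For each such spanning tree H, let X_H = 1 if all 8 edges of H are present in G. Then P[X_H = 1] = p^{8} = (2/9)^{8} = 256/43046721.
Summing the indicators: E[X] = Σ_H E[X_H] = 4782969 · p^{8} = 4782969 · 256/43046721 = 256/9.
Numerically: E[X] ≈ 28.444.

E[X] = 4782969 · (2/9)^{8} = 256/9 ≈ 28.444.


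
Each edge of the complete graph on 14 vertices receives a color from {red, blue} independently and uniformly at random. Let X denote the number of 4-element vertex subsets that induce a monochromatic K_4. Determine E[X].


Let X = Σ_S X_S over the C(14, 4) = 1001 subsets S of size 4, where X_S = 1 if the K_4 on S is monochromatic.
For a fixed S, the K_4 on S has C(4, 2) = 6 edges. P[all 6 edges red] = (1/2)^6, and likewise for blue, so P[monochromatic] = 2·(1/2)^6 = 2^{1 − 6} = 1/32.
By linearity of expectation: E[X] = C(14, 4) · 2^{1 − 6} = 1001 · 1/32 = 1001/32.
Numerically: E[X] ≈ 31.281.

E[X] = C(14,4)·2^(1−C(4,2)) = 1001/32 ≈ 31.281.


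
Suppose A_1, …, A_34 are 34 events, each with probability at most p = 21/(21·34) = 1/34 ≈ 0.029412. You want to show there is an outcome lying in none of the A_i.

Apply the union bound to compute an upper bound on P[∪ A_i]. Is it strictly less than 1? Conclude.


Union bound: P[∪_{i=1}^{34} A_i] ≤ Σ_i P[A_i] ≤ 34·p = 34·(1/34) = 1.
Numerically: 1 ≈ 1.000000.
Is 1 < 1? NO.
Since the bound 1 is ≥ 1, the union bound is uninformative here; it does NOT by itself certify existence.

34·p = 1 ≈ 1.000000; existence NOT certified by the union bound.


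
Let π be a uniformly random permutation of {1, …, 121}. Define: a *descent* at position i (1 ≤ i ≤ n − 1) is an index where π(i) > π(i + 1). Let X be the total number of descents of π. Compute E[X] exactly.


Write X = Σ X_I over i = 1, …, 120, with X_I the indicator of one descent.
There are 120 indicators.
For each fixed i, the pair (π(i), π(i+1)) is a uniformly random ordered pair of distinct values from {1, …, 121}; by symmetry P[π(i) > π(i+1)] = 1/2.
By linearity: E[X] = 120 · (1/2) = (121 − 1) · (1/2) = 60 ≈ 60.000.

E[X] = 60 = 60.000.


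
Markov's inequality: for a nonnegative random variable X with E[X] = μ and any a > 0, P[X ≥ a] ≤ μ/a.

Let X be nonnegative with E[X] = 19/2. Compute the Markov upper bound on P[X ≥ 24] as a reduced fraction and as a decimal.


μ = E[X] = 19/2, a = 24.
Markov: P[X ≥ 24] ≤ μ/a = (19/2)/24 = 19/48.
Numerically: ≈ 0.3958.
(Since a = 24 > μ = 9.5000, the bound 19/48 is < 1 and informative.)

P[X ≥ 24] ≤ 19/48 ≈ 0.3958.


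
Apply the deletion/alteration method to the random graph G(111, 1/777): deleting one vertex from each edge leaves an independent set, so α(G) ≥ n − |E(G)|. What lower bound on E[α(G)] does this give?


E[|E(G)|] = C(111, 2)·p = 6105 · (1/777) = 55/7.
E[α(G)] ≥ n − E[|E(G)|] = 111 − 55/7 = 722/7.
Numerically: ≈ 103.1429.
(This is only a lower bound; the true E[α(G)] may be larger.)

E[α(G)] ≥ 722/7 ≈ 103.1429.


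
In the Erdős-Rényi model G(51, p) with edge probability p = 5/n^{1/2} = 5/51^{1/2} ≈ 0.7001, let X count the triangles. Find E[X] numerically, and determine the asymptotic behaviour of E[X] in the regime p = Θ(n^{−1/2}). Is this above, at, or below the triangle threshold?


Number of potential triangles: C(51, 3) = 20825.
Each occurs with probability p³ ≈ (0.7001)³ ≈ 3.432059e-01.
By linearity: E[X] = C(51, 3)·p³ ≈ 20825 · 3.432059e-01 ≈ 7147.2629.
Since α = 1/2 < 1, p = c/n^{1/2} ≫ 1/n is above the triangle threshold p ~ 1/n. Asymptotically E[X] ~ (c³/6)·n^{3(1−α)} = (5³/6)·n^{1.5} → ∞; triangles are abundant w.h.p.

E[X] ≈ 7147.2629; in regime p = Θ(1/n^{1/2}) E[X] diverges (above the triangle threshold p ~ 1/n).


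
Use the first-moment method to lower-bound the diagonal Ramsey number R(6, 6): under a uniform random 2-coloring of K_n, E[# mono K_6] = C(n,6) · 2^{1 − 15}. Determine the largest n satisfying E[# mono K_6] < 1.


We need C(n, 6) · 2^{1 − 15} < 1, i.e. C(n, 6) < 2^{15 − 1} = 16384.
Check values of n near the boundary:
  n = 12: C(12, 6) = 924; 924 < 16384? YES
  n = 13: C(13, 6) = 1716; 1716 < 16384? YES
  n = 14: C(14, 6) = 3003; 3003 < 16384? YES
  n = 15: C(15, 6) = 5005; 5005 < 16384? YES
  n = 16: C(16, 6) = 8008; 8008 < 16384? YES
  n = 17: C(17, 6) = 12376; 12376 < 16384? YES
  n = 18: C(18, 6) = 18564; 18564 < 16384? NO
  n = 19: C(19, 6) = 27132; 27132 < 16384? NO
  n = 20: C(20, 6) = 38760; 38760 < 16384? NO
The largest n with C(n, 6) < 16384 is n = 17 (where E[X] = 1547/2048 ≈ 0.7553711). Hence R(6, 6) > 17, i.e. R(6, 6) ≥ 18.

Largest n = 17; hence R(6, 6) > 17.


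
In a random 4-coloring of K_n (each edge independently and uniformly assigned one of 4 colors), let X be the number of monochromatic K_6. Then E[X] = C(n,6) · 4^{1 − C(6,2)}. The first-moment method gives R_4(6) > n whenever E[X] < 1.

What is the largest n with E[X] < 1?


We need C(n, 6) · 4^{1 − 15} < 1, i.e. C(n, 6) < 4^{15 − 1} = 268435456.
Check values of n near the boundary:
  n = 76: C(76, 6) = 218618940; 218618940 < 268435456? YES
  n = 77: C(77, 6) = 237093780; 237093780 < 268435456? YES
  n = 78: C(78, 6) = 256851595; 256851595 < 268435456? YES
  n = 79: C(79, 6) = 277962685; 277962685 < 268435456? NO
The largest n with C(n, 6) < 268435456 is n = 78 (where E[X] = 256851595/268435456 ≈ 0.956847). Hence R_4(6) > 78, i.e. R_4(6) ≥ 79.

Largest n = 78; hence R_4(6) > 78.


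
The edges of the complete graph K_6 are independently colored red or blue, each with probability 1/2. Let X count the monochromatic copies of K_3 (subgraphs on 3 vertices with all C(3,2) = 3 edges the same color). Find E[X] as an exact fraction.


Let X = Σ_S X_S over the C(6, 3) = 20 subsets S of size 3, where X_S = 1 if the K_3 on S is monochromatic.
For a fixed S, the K_3 on S has C(3, 2) = 3 edges. P[all 3 edges red] = (1/2)^3, and likewise for blue, so P[monochromatic] = 2·(1/2)^3 = 2^{1 − 3} = 1/4.
By linearity: E[X] = C(6, 3) · 2^{1 − 3} = 20 · 1/4 = 5.
Numerically: E[X] ≈ 5.000.

E[X] = C(6,3)·2^(1−C(3,2)) = 5 ≈ 5.000.


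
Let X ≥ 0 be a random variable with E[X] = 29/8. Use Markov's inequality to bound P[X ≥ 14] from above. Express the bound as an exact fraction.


μ = E[X] = 29/8, a = 14.
Markov: P[X ≥ 14] ≤ μ/a = (29/8)/14 = 29/112.
Numerically: ≈ 0.2589.
(Since a = 14 > μ = 3.6250, the bound 29/112 is < 1 and informative.)

P[X ≥ 14] ≤ 29/112 ≈ 0.2589.


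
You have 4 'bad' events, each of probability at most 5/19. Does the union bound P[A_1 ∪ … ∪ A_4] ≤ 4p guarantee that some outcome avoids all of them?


Union bound: P[∪_{i=1}^{4} A_i] ≤ Σ_i P[A_i] ≤ 4·p = 4·(5/19) = 20/19.
Numerically: 20/19 ≈ 1.05263.
Is 20/19 < 1? NO.
Since the bound 20/19 is ≥ 1, the union bound is uninformative here; it does NOT by itself certify existence.

4·p = 20/19 ≈ 1.05263; existence NOT certified by the union bound.


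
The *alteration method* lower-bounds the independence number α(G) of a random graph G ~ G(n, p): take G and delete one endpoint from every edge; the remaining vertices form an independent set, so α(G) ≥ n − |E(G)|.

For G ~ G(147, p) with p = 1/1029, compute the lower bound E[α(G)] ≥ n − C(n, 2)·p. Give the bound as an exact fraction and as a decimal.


E[|E(G)|] = C(147, 2)·p = 10731 · (1/1029) = 73/7.
E[α(G)] ≥ n − E[|E(G)|] = 147 − 73/7 = 956/7.
Numerically: ≈ 136.571.
(This is only a lower bound; the true E[α(G)] may be larger.)

E[α(G)] ≥ 956/7 ≈ 136.571.


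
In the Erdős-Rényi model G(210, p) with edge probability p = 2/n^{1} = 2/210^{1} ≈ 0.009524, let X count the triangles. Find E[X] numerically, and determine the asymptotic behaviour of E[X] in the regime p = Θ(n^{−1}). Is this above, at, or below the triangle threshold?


Number of potential triangles: C(210, 3) = 1521520.
Each occurs with probability p³ ≈ (0.009524)³ ≈ 8.638376e-07.
By linearity: E[X] = C(210, 3)·p³ ≈ 1521520 · 8.638376e-07 ≈ 1.3143.
Here α = 1, so p = 2/n is exactly at the triangle threshold p ~ 1/n. Asymptotically E[X] → c³/6 = 2³/6 = 4/3 ≈ 1.3333, a bounded constant. In this regime the triangle count is asymptotically Poisson(c³/6).

E[X] ≈ 1.3143; in regime p = Θ(1/n^{1}) E[X] stays bounded (at the triangle threshold p ~ 1/n).


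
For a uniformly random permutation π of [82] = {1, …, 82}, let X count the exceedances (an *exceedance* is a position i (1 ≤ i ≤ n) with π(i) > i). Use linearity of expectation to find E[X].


Write X = Σ_{i=1}^{82} X_i, where X_i = 1_{π(i) > i}.
For each fixed i, π(i) is uniform over {1, …, 82} (marginal of a uniform permutation), so P[π(i) > i] = (n − i)/n. Summing: Σ_{i=1}^{82} (n − i)/n = (0 + 1 + … + 81)/82 = 82(82 − 1)/(2·82) = (82 − 1)/2.
Hence E[X] = Σ_{i=1}^{82} (82 − i)/82 = 81/2 ≈ 40.50000.

E[X] = 81/2 = 40.50000.


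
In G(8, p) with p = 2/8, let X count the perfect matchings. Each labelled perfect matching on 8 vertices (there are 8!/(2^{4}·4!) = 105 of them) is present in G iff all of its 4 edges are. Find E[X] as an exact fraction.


K_8 has 8!/(2^{4}·4!) = 105 labelled perfect matchings.
For each such perfect matching H, let X_H = 1 if all 4 edges of H are present in G. Then P[X_H = 1] = p^{4} = (1/4)^{4} = 1/256.
Summing the indicators: E[X] = Σ_H E[X_H] = 105 · p^{4} = 105 · 1/256 = 105/256.
Numerically: E[X] ≈ 0.41016.

E[X] = 105 · (1/4)^{4} = 105/256 ≈ 0.41016.


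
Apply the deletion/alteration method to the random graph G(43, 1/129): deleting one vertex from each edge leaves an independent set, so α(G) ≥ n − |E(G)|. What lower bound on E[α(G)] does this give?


E[|E(G)|] = C(43, 2)·p = 903 · (1/129) = 7.
E[α(G)] ≥ n − E[|E(G)|] = 43 − 7 = 36.
Numerically: ≈ 36.00000.
(This is only a lower bound; the true E[α(G)] may be larger.)

E[α(G)] ≥ 36 ≈ 36.00000.


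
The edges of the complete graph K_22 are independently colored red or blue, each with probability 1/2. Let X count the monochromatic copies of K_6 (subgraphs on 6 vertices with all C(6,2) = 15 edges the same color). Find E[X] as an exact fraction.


Let X = Σ_S X_S over the C(22, 6) = 74613 subsets S of size 6, where X_S = 1 if the K_6 on S is monochromatic.
For a fixed S, the K_6 on S has C(6, 2) = 15 edges. P[all 15 edges red] = (1/2)^15, and likewise for blue, so P[monochromatic] = 2·(1/2)^15 = 2^{1 − 15} = 1/16384.
By linearity: E[X] = C(22, 6) · 2^{1 − 15} = 74613 · 1/16384 = 74613/16384.
Numerically: E[X] ≈ 4.554016.

E[X] = C(22,6)·2^(1−C(6,2)) = 74613/16384 ≈ 4.554016.


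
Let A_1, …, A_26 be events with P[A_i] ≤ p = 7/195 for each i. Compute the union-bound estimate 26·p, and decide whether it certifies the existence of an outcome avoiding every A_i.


Union bound: P[∪_{i=1}^{26} A_i] ≤ Σ_i P[A_i] ≤ 26·p = 26·(7/195) = 14/15.
Numerically: 14/15 ≈ 0.933.
Is 14/15 < 1? YES.
Since P[∪ A_i] ≤ 14/15 < 1, the complement has P[∩ A_i^c] ≥ 1 − 14/15 = 1/15 > 0, so some outcome avoids every A_i.

26·p = 14/15 ≈ 0.933; existence CERTIFIED by the union bound.


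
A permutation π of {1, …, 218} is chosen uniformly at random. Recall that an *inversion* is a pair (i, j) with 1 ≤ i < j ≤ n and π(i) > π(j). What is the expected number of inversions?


Write X = Σ X_I over the C(218, 2) = 23653 pairs i < j, with X_I the indicator of one inversion.
There are 23653 indicators.
For each fixed pair i < j, the values π(i) and π(j) are two distinct elements of {1, …, 218} in uniformly random order; by symmetry P[π(i) > π(j)] = 1/2.
By linearity: E[X] = 23653 · (1/2) = C(218, 2) · (1/2) = 23653/2 = 23653/2 ≈ 11826.500.

E[X] = 23653/2 = 11826.500.
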